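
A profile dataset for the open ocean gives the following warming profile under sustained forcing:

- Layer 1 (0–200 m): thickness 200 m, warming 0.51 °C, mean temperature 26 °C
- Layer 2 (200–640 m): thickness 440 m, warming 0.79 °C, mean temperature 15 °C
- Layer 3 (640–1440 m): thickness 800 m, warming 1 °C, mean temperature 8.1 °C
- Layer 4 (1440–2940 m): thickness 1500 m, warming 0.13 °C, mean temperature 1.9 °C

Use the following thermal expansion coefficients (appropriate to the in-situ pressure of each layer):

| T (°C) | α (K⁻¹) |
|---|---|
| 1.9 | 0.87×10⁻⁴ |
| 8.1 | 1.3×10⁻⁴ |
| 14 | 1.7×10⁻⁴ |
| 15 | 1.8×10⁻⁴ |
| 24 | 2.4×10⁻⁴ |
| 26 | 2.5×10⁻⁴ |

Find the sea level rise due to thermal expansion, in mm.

Layer 1 at 26 °C → α = 2.5×10⁻⁴ K⁻¹
Layer 2 at 15 °C → α = 1.8×10⁻⁴ K⁻¹
Layer 3 at 8.1 °C → α = 1.3×10⁻⁴ K⁻¹
Layer 4 at 1.9 °C → α = 0.87×10⁻⁴ K⁻¹
Layer 1: 2.5×10⁻⁴ × 200 × 0.51 = 0.02550 m
200–640 m: 1.8×10⁻⁴ × 440 × 0.79 = 0.062568 m
Layer 3: 1 × 800 × 1.3×10⁻⁴ = 0.10400 m
Layer 4: 1500 × 0.87×10⁻⁴ × 0.13 = 0.016965 m
Δh = 0.02550 + 0.062568 + 0.10400 + 0.016965 = 0.209033 m

Δh = 209 mm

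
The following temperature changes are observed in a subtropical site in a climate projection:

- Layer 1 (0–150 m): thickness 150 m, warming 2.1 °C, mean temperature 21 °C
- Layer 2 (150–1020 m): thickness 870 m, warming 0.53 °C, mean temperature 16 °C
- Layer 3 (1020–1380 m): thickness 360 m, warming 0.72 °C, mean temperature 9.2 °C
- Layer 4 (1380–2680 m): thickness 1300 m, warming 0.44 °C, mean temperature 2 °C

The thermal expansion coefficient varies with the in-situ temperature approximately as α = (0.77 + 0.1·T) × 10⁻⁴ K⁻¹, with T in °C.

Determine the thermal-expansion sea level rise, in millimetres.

Layer 1: α = (0.77 + 0.1×21)×10⁻⁴ = 2.87×10⁻⁴ K⁻¹
Layer 2: α = (0.77 + 0.1×16)×10⁻⁴ = 2.37×10⁻⁴ K⁻¹
Layer 3: α = (0.77 + 0.1×9.2)×10⁻⁴ = 1.69×10⁻⁴ K⁻¹
Layer 4: α = (0.77 + 0.1×2)×10⁻⁴ = 0.97×10⁻⁴ K⁻¹
0–150 m: 2.87×10⁻⁴ × 150 × 2.1 = 0.090405 m
0.53 × 2.37×10⁻⁴ × 870 = 0.1092807 m
360 × 0.72 × 1.69×10⁻⁴ = 0.0438048 m
0.44 × 1300 × 0.97×10⁻⁴ = 0.055484 m
Δh = 0.090405 + 0.1092807 + 0.0438048 + 0.055484 = 0.2989745 m

about 299 mm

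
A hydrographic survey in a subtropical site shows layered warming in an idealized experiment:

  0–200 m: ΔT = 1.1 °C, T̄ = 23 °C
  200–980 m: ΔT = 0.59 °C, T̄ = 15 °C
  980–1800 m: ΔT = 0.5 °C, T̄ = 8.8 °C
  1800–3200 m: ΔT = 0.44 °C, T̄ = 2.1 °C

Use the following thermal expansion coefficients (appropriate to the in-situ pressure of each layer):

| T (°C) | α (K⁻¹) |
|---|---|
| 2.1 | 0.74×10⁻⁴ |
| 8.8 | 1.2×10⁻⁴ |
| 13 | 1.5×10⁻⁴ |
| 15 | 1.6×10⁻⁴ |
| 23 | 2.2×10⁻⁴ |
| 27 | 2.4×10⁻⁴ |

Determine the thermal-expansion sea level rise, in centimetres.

Layer 1 at 23 °C → α = 2.2×10⁻⁴ K⁻¹
Layer 2 at 15 °C → α = 1.6×10⁻⁴ K⁻¹
Layer 3 at 8.8 °C → α = 1.2×10⁻⁴ K⁻¹
Layer 4 at 2.1 °C → α = 0.74×10⁻⁴ K⁻¹
0–200 m: 200 × 1.1 × 2.2×10⁻⁴ = 0.04840 m
Layer 2: 780 × 1.6×10⁻⁴ × 0.59 = 0.073632 m
Layer 3: 820 × 1.2×10⁻⁴ × 0.5 = 0.04920 m
1400 × 0.74×10⁻⁴ × 0.44 = 0.045584 m
Δh = 0.04840 + 0.073632 + 0.04920 + 0.045584 = 0.216816 m ≈ 21.7 cm

21.7 cm of thermosteric rise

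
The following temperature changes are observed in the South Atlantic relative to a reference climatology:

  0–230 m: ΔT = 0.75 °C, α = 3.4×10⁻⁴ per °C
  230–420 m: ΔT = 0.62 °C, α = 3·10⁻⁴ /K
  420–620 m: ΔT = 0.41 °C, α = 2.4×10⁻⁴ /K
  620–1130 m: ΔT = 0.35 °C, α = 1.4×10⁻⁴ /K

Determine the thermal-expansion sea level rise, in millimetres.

139 mm of thermosteric rise

Layer 1: 0.75 × 3.4×10⁻⁴ × 230 = 0.05865 m
3×10⁻⁴ × 0.62 × 190 = 0.03534 m
420–620 m: 2.4×10⁻⁴ × 0.41 × 200 = 0.01968 m
0.35 × 510 × 1.4×10⁻⁴ = 0.02499 m
Δh = 0.05865 + 0.03534 + 0.01968 + 0.02499 = 0.13866 m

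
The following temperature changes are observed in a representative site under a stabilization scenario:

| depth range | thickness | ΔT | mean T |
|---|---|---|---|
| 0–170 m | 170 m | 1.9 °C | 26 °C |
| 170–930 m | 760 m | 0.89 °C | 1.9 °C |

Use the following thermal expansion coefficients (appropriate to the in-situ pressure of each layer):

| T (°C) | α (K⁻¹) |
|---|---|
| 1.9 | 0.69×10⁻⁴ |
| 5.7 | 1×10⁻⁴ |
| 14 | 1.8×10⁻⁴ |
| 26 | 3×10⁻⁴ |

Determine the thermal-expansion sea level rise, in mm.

Δh ≈ 144 mm

Layer 1 at 26 °C → α = 3×10⁻⁴ K⁻¹
Layer 2 at 1.9 °C → α = 0.69×10⁻⁴ K⁻¹
Layer 1: 1.9 × 170 × 3×10⁻⁴ = 0.09690 m
170–930 m: 0.69×10⁻⁴ × 760 × 0.89 = 0.0466716 m
Δh = 0.09690 + 0.0466716 = 0.1435716 m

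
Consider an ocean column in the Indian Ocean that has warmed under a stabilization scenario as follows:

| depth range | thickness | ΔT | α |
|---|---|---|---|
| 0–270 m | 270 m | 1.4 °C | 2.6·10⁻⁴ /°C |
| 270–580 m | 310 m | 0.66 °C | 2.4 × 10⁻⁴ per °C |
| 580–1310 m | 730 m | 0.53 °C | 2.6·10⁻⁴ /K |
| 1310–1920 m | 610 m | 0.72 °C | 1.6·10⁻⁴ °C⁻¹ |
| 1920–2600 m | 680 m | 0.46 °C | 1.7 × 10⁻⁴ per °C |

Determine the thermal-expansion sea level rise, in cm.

about 37.1 cm

0–270 m: 1.4 × 270 × 2.6×10⁻⁴ = 0.09828 m
Layer 2: 2.4×10⁻⁴ × 0.66 × 310 = 0.049104 m
580–1310 m: 2.6×10⁻⁴ × 0.53 × 730 = 0.100594 m
1.6×10⁻⁴ × 610 × 0.72 = 0.070272 m
Layer 5: 1.7×10⁻⁴ × 0.46 × 680 = 0.053176 m
Δh = 0.09828 + 0.049104 + 0.100594 + 0.070272 + 0.053176 = 0.371426 m ≈ 37.1 cm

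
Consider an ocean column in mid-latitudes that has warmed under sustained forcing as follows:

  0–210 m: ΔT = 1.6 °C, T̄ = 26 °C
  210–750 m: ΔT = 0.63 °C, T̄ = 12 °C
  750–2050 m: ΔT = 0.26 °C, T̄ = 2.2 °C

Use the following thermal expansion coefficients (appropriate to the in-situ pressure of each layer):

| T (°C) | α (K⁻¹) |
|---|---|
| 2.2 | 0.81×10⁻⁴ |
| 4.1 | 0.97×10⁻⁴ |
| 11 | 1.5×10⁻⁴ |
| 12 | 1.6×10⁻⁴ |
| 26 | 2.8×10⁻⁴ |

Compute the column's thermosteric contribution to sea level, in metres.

Layer 1 at 26 °C → α = 2.8×10⁻⁴ K⁻¹
Layer 2 at 12 °C → α = 1.6×10⁻⁴ K⁻¹
Layer 3 at 2.2 °C → α = 0.81×10⁻⁴ K⁻¹
2.8×10⁻⁴ × 210 × 1.6 = 0.09408 m
0.63 × 540 × 1.6×10⁻⁴ = 0.054432 m
750–2050 m: 0.26 × 0.81×10⁻⁴ × 1300 = 0.027378 m
Δh = 0.09408 + 0.054432 + 0.027378 = 0.17589 m

Δh ≈ 0.176 m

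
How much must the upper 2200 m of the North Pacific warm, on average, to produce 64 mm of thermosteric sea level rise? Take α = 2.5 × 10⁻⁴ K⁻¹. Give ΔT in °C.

ΔT = Δh/(αH) = 0.064 / (2.5×10⁻⁴ × 2200) ≈ 0.1164 °C

about 0.12 °C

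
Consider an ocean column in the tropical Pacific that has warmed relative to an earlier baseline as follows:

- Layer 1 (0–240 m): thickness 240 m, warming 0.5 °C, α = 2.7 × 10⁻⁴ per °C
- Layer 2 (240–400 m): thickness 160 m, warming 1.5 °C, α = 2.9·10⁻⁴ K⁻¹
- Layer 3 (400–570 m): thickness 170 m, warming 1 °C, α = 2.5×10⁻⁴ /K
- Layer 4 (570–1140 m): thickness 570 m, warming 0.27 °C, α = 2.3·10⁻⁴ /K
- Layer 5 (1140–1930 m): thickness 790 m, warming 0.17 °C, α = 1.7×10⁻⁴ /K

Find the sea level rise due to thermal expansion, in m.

0.203 m

240 × 0.5 × 2.7×10⁻⁴ = 0.03240 m
1.5 × 2.9×10⁻⁴ × 160 = 0.06960 m
400–570 m: 2.5×10⁻⁴ × 170 × 1 = 0.04250 m
Layer 4: 0.27 × 2.3×10⁻⁴ × 570 = 0.035397 m
1140–1930 m: 790 × 1.7×10⁻⁴ × 0.17 = 0.022831 m
Δh = 0.03240 + 0.06960 + 0.04250 + 0.035397 + 0.022831 = 0.202728 m ≈ 0.203 m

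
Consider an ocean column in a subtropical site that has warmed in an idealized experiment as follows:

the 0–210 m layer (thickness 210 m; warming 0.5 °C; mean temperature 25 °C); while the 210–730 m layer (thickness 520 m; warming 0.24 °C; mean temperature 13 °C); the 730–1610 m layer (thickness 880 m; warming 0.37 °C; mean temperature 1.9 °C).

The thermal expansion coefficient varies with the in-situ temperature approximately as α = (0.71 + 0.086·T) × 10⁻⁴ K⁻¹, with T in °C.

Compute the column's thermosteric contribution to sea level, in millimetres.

Layer 1: α = (0.71 + 0.086×25)×10⁻⁴ = 2.86×10⁻⁴ K⁻¹
Layer 2: α = (0.71 + 0.086×13)×10⁻⁴ = 1.828×10⁻⁴ K⁻¹
Layer 3: α = (0.71 + 0.086×1.9)×10⁻⁴ = 0.8734×10⁻⁴ K⁻¹
0.5 × 210 × 2.86×10⁻⁴ = 0.03003 m
1.828×10⁻⁴ × 0.24 × 520 = 0.02281344 m
0.37 × 880 × 0.8734×10⁻⁴ = 0.028437904 m
Δh = 0.03003 + 0.02281344 + 0.028437904 = 0.081281344 m ≈ 81.3 mm

81.3 mm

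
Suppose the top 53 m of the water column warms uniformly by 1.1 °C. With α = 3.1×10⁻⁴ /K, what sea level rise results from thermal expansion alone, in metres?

Δh = αΔT·H = 3.1×10⁻⁴ × 1.1 × 53 = 0.018073 m

Δh = 0.0181 m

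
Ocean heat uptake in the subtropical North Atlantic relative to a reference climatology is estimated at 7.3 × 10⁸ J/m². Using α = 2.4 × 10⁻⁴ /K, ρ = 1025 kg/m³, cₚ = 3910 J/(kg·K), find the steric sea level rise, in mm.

about 43.7 mm

Δh = αQ/(ρcₚ) = 2.4×10⁻⁴ × 7.3×10⁸ / (1025 × 3910) ≈ 0.043715 m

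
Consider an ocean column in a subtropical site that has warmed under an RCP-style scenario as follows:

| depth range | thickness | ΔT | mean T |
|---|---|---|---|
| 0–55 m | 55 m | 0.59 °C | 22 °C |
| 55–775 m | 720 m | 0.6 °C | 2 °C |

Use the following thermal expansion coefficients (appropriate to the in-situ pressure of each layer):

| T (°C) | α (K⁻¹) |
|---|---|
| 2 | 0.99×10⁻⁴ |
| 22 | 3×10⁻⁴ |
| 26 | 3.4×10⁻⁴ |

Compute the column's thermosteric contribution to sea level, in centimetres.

5.3 cm

Layer 1 at 22 °C → α = 3×10⁻⁴ K⁻¹
Layer 2 at 2 °C → α = 0.99×10⁻⁴ K⁻¹
3×10⁻⁴ × 0.59 × 55 = 0.009735 m
Layer 2: 0.6 × 0.99×10⁻⁴ × 720 = 0.042768 m
Δh = 0.009735 + 0.042768 = 0.052503 m ≈ 5.3 cm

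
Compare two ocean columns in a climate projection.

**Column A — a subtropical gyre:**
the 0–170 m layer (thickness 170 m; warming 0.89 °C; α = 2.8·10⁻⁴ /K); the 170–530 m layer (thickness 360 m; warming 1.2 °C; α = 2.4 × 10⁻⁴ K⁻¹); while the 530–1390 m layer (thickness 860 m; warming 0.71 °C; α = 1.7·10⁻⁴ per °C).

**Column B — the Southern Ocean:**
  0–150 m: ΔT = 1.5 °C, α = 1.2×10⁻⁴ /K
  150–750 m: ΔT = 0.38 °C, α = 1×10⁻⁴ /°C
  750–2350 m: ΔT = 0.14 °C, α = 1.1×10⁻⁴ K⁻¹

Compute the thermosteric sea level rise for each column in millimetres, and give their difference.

A Layer 1: 0.89 × 2.8×10⁻⁴ × 170 = 0.042364 m
A 2.4×10⁻⁴ × 360 × 1.2 = 0.10368 m
A Layer 3: 1.7×10⁻⁴ × 860 × 0.71 = 0.103802 m
A total: 0.249846 m
B Layer 1: 1.2×10⁻⁴ × 150 × 1.5 = 0.02700 m
B 0.38 × 600 × 1×10⁻⁴ = 0.02280 m
B 750–2350 m: 1.1×10⁻⁴ × 0.14 × 1600 = 0.02464 m
B total: 0.07444 m
Difference: 0.249846 − 0.07444 = 0.175406 m

A: 250 mm; B: 74.4 mm; difference 175 mm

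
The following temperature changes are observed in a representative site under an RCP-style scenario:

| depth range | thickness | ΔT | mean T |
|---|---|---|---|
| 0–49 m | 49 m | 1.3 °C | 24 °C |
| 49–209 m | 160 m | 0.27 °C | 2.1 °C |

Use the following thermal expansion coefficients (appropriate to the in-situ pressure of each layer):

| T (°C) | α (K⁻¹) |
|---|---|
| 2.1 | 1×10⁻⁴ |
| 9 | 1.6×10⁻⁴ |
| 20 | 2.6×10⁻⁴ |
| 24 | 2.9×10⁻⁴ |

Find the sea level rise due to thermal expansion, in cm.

Layer 1 at 24 °C → α = 2.9×10⁻⁴ K⁻¹
Layer 2 at 2.1 °C → α = 1×10⁻⁴ K⁻¹
Layer 1: 2.9×10⁻⁴ × 1.3 × 49 = 0.018473 m
49–209 m: 0.27 × 160 × 1×10⁻⁴ = 0.00432 m
Δh = 0.018473 + 0.00432 = 0.022793 m ≈ 2.3 cm

about 2.3 cm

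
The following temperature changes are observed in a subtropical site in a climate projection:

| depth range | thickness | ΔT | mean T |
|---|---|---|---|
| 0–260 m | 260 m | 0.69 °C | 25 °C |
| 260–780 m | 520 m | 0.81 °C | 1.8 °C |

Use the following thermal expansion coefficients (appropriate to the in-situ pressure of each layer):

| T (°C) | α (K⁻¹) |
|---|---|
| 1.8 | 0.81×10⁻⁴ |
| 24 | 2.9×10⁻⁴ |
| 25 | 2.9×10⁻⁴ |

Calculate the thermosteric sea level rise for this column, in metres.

about 0.086 m

Layer 1 at 25 °C → α = 2.9×10⁻⁴ K⁻¹
Layer 2 at 1.8 °C → α = 0.81×10⁻⁴ K⁻¹
0–260 m: 260 × 2.9×10⁻⁴ × 0.69 = 0.052026 m
260–780 m: 520 × 0.81 × 0.81×10⁻⁴ = 0.0341172 m
Δh = 0.052026 + 0.0341172 = 0.0861432 m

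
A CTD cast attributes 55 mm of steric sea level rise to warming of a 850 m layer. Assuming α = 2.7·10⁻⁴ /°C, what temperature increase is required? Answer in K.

ΔT = Δh/(αH) = 0.055 / (2.7×10⁻⁴ × 850) ≈ 0.2397 K

0.24 K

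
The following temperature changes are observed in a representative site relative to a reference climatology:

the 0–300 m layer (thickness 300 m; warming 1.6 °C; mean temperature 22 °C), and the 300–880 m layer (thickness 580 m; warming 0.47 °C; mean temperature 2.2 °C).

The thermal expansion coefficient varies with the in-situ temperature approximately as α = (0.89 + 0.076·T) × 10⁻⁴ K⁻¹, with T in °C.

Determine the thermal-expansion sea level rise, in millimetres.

Δh ≈ 152 mm

Layer 1: α = (0.89 + 0.076×22)×10⁻⁴ = 2.562×10⁻⁴ K⁻¹
Layer 2: α = (0.89 + 0.076×2.2)×10⁻⁴ = 1.0572×10⁻⁴ K⁻¹
0–300 m: 1.6 × 300 × 2.562×10⁻⁴ = 0.122976 m
0.47 × 580 × 1.0572×10⁻⁴ = 0.028819272 m
Δh = 0.122976 + 0.028819272 = 0.151795272 m ≈ 152 mm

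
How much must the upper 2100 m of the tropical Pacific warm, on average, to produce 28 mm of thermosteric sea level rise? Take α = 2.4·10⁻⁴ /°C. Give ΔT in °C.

ΔT = Δh/(αH) = 0.028 / (2.4×10⁻⁴ × 2100) ≈ 0.05556 °C

0.0556 °C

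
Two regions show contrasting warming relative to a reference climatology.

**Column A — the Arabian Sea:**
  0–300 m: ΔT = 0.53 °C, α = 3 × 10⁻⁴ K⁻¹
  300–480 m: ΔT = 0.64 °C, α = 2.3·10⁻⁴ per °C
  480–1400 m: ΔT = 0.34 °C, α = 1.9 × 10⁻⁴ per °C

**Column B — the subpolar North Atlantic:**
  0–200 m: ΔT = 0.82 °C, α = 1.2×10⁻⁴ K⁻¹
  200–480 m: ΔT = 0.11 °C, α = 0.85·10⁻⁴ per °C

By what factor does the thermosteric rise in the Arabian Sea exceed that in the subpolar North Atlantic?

A Layer 1: 300 × 0.53 × 3×10⁻⁴ = 0.04770 m
A 0.64 × 2.3×10⁻⁴ × 180 = 0.026496 m
A Layer 3: 920 × 1.9×10⁻⁴ × 0.34 = 0.059432 m
A total: 0.133628 m
B 0.82 × 200 × 1.2×10⁻⁴ = 0.01968 m
B 200–480 m: 280 × 0.11 × 0.85×10⁻⁴ = 0.002618 m
B total: 0.022298 m
Ratio: 0.133628 / 0.022298 ≈ 5.993

≈ 6.0×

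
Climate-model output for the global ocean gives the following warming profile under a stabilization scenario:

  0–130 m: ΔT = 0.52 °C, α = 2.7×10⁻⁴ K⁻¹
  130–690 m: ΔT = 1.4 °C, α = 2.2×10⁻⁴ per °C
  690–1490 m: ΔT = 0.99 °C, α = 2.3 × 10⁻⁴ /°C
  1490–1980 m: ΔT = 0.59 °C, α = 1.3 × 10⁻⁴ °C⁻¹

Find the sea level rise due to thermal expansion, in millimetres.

0.52 × 130 × 2.7×10⁻⁴ = 0.018252 m
Layer 2: 2.2×10⁻⁴ × 1.4 × 560 = 0.17248 m
690–1490 m: 2.3×10⁻⁴ × 0.99 × 800 = 0.18216 m
Layer 4: 490 × 0.59 × 1.3×10⁻⁴ = 0.037583 m
Δh = 0.018252 + 0.17248 + 0.18216 + 0.037583 = 0.410475 m

410 mm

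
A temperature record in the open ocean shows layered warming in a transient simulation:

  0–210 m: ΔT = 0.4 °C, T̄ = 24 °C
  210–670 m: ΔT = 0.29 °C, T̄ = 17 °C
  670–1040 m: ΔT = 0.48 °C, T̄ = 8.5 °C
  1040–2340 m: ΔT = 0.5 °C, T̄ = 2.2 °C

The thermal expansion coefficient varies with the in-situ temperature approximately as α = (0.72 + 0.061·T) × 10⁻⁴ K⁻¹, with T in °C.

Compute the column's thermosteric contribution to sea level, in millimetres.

Δh = 120 mm

Layer 1: α = (0.72 + 0.061×24)×10⁻⁴ = 2.184×10⁻⁴ K⁻¹
Layer 2: α = (0.72 + 0.061×17)×10⁻⁴ = 1.757×10⁻⁴ K⁻¹
Layer 3: α = (0.72 + 0.061×8.5)×10⁻⁴ = 1.2385×10⁻⁴ K⁻¹
Layer 4: α = (0.72 + 0.061×2.2)×10⁻⁴ = 0.8542×10⁻⁴ K⁻¹
0–210 m: 2.184×10⁻⁴ × 210 × 0.4 = 0.0183456 m
Layer 2: 460 × 0.29 × 1.757×10⁻⁴ = 0.02343838 m
370 × 0.48 × 1.2385×10⁻⁴ = 0.02199576 m
Layer 4: 0.8542×10⁻⁴ × 1300 × 0.5 = 0.055523 m
Δh = 0.0183456 + 0.02343838 + 0.02199576 + 0.055523 = 0.11930274 m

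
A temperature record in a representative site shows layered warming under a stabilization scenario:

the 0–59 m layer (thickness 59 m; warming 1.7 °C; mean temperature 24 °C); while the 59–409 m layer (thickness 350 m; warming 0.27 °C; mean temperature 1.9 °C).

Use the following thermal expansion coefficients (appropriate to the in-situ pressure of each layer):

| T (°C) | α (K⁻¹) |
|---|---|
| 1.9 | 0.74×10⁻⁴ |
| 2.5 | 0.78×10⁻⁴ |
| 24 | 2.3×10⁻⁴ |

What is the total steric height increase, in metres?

Δh = 0.0301 m

Layer 1 at 24 °C → α = 2.3×10⁻⁴ K⁻¹
Layer 2 at 1.9 °C → α = 0.74×10⁻⁴ K⁻¹
0–59 m: 59 × 1.7 × 2.3×10⁻⁴ = 0.023069 m
59–409 m: 0.74×10⁻⁴ × 350 × 0.27 = 0.006993 m
Δh = 0.023069 + 0.006993 = 0.030062 m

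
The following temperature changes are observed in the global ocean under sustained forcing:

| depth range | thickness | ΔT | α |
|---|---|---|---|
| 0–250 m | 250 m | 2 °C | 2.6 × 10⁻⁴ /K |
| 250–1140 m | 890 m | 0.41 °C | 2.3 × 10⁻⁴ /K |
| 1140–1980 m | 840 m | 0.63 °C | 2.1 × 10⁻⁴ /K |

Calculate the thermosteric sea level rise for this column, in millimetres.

250 × 2 × 2.6×10⁻⁴ = 0.13000 m
250–1140 m: 890 × 0.41 × 2.3×10⁻⁴ = 0.083927 m
Layer 3: 0.63 × 840 × 2.1×10⁻⁴ = 0.111132 m
Δh = 0.13000 + 0.083927 + 0.111132 = 0.325059 m ≈ 330 mm

330 mm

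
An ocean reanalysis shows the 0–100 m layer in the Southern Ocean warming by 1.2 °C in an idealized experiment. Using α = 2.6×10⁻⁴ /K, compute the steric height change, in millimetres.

Δh = αΔT·H = 2.6×10⁻⁴ × 1.2 × 100 = 0.03120 m

Δh = 31.2 mm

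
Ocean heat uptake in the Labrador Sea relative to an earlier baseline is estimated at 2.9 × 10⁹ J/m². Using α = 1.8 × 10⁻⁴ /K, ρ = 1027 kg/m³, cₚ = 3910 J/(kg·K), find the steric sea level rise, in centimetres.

13.0 cm

Δh = αQ/(ρcₚ) = 1.8×10⁻⁴ × 2.9×10⁹ / (1027 × 3910) ≈ 0.12999 m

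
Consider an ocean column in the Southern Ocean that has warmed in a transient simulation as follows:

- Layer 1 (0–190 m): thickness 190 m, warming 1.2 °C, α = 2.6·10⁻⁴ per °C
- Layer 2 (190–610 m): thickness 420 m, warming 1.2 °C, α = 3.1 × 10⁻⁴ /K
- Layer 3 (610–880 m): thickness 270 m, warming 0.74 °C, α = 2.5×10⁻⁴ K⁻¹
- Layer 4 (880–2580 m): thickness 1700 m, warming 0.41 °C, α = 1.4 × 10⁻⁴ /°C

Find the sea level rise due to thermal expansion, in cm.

about 36 cm

Layer 1: 1.2 × 190 × 2.6×10⁻⁴ = 0.05928 m
Layer 2: 1.2 × 420 × 3.1×10⁻⁴ = 0.15624 m
Layer 3: 270 × 0.74 × 2.5×10⁻⁴ = 0.04995 m
880–2580 m: 1.4×10⁻⁴ × 1700 × 0.41 = 0.09758 m
Δh = 0.05928 + 0.15624 + 0.04995 + 0.09758 = 0.36305 m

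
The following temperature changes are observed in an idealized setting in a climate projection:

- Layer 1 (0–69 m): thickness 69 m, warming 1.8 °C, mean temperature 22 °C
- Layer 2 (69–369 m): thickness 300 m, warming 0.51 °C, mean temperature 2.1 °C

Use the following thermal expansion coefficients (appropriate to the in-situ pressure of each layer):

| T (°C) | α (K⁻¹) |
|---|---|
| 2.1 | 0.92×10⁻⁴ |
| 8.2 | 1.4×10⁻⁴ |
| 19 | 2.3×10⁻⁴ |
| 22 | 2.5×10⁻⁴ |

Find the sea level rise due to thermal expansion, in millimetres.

Layer 1 at 22 °C → α = 2.5×10⁻⁴ K⁻¹
Layer 2 at 2.1 °C → α = 0.92×10⁻⁴ K⁻¹
1.8 × 69 × 2.5×10⁻⁴ = 0.03105 m
300 × 0.92×10⁻⁴ × 0.51 = 0.014076 m
Δh = 0.03105 + 0.014076 = 0.045126 m

45 mm of thermosteric rise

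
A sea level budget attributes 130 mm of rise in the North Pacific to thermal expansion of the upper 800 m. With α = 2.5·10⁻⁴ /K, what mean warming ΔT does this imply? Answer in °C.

0.650 °C

ΔT = Δh/(αH) = 0.13 / (2.5×10⁻⁴ × 800) = 0.6500 °C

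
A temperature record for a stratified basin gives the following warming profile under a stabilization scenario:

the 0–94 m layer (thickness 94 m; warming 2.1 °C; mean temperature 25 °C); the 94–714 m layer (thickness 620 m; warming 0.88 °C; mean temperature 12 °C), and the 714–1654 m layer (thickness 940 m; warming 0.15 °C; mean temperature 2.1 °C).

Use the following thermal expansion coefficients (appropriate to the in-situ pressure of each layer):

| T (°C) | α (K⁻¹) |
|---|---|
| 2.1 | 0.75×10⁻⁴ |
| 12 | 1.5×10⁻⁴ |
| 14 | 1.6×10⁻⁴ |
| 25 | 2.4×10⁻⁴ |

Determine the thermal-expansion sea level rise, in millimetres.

140 mm of thermosteric rise

Layer 1 at 25 °C → α = 2.4×10⁻⁴ K⁻¹
Layer 2 at 12 °C → α = 1.5×10⁻⁴ K⁻¹
Layer 3 at 2.1 °C → α = 0.75×10⁻⁴ K⁻¹
2.4×10⁻⁴ × 94 × 2.1 = 0.047376 m
0.88 × 620 × 1.5×10⁻⁴ = 0.08184 m
714–1654 m: 0.15 × 940 × 0.75×10⁻⁴ = 0.010575 m
Δh = 0.047376 + 0.08184 + 0.010575 = 0.139791 m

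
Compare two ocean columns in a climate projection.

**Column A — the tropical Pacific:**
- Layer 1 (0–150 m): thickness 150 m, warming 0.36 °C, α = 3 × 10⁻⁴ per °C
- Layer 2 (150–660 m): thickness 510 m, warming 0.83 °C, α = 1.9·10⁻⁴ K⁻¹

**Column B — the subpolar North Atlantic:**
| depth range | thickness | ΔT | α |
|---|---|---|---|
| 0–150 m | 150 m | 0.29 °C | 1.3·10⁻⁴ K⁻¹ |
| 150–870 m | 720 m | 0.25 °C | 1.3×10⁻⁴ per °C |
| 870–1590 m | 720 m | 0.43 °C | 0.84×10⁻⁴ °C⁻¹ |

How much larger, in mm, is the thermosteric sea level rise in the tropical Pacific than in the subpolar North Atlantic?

A 0–150 m: 150 × 0.36 × 3×10⁻⁴ = 0.01620 m
A 150–660 m: 510 × 1.9×10⁻⁴ × 0.83 = 0.080427 m
A total: 0.096627 m
B 1.3×10⁻⁴ × 0.29 × 150 = 0.005655 m
B Layer 2: 720 × 1.3×10⁻⁴ × 0.25 = 0.02340 m
B Layer 3: 0.84×10⁻⁴ × 720 × 0.43 = 0.0260064 m
B total: 0.0550614 m
Difference: 0.096627 − 0.0550614 = 0.0415656 m

42 mm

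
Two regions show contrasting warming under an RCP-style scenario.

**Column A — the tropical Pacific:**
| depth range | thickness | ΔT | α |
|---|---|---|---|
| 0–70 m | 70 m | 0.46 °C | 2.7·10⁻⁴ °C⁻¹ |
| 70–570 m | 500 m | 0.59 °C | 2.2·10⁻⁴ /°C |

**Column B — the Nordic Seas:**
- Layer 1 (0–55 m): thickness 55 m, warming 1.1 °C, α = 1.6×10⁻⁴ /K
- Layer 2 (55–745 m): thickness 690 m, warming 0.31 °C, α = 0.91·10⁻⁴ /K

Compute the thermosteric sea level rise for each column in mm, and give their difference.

Δh_A ≈ 74 mm, Δh_B ≈ 29 mm; difference ≈ 44 mm

A 0–70 m: 0.46 × 2.7×10⁻⁴ × 70 = 0.008694 m
A 0.59 × 2.2×10⁻⁴ × 500 = 0.06490 m
A total: 0.073594 m
B Layer 1: 55 × 1.1 × 1.6×10⁻⁴ = 0.00968 m
B Layer 2: 690 × 0.31 × 0.91×10⁻⁴ = 0.0194649 m
B total: 0.0291449 m
Difference: 0.073594 − 0.0291449 = 0.0444491 m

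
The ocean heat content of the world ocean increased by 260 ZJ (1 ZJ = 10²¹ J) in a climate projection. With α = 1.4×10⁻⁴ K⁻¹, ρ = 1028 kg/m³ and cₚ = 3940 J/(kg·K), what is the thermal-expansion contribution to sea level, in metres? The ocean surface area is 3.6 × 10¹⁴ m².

Per unit area: Q = 260×10²¹ / (3.6×10¹⁴) ≈ 7.222×10⁸ J/m²
Δh = αQ/(ρcₚ) = 1.4×10⁻⁴ × 7.222×10⁸ / (1028 × 3940) ≈ 0.024963 m

Δh ≈ 0.0250 m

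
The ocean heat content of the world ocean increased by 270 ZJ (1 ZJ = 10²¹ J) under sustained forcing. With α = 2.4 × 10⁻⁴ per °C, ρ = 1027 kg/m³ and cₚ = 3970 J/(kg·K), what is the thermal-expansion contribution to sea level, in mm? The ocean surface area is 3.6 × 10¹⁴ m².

Per unit area: Q = 270×10²¹ / (3.6×10¹⁴) = 7.5×10⁸ J/m²
Δh = αQ/(ρcₚ) = 2.4×10⁻⁴ × 7.5×10⁸ / (1027 × 3970) ≈ 0.044148 m

44 mm of thermosteric rise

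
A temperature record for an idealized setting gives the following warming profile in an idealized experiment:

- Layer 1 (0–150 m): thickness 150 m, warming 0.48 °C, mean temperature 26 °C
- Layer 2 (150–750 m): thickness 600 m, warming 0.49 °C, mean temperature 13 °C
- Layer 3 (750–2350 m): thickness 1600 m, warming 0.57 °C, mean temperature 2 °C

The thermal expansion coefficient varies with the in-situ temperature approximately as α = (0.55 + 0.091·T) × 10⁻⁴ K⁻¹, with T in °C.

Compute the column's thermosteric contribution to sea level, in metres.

0.139 m

Layer 1: α = (0.55 + 0.091×26)×10⁻⁴ = 2.916×10⁻⁴ K⁻¹
Layer 2: α = (0.55 + 0.091×13)×10⁻⁴ = 1.733×10⁻⁴ K⁻¹
Layer 3: α = (0.55 + 0.091×2)×10⁻⁴ = 0.732×10⁻⁴ K⁻¹
Layer 1: 150 × 0.48 × 2.916×10⁻⁴ = 0.0209952 m
Layer 2: 1.733×10⁻⁴ × 600 × 0.49 = 0.0509502 m
750–2350 m: 0.732×10⁻⁴ × 1600 × 0.57 = 0.0667584 m
Δh = 0.0209952 + 0.0509502 + 0.0667584 = 0.1387038 m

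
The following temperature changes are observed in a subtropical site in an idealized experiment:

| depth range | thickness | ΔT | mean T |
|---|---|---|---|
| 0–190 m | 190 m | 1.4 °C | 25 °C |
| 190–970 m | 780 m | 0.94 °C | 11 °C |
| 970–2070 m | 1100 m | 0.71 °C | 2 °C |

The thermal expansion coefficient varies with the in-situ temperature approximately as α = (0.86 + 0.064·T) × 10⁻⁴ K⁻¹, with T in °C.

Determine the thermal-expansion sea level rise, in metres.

Layer 1: α = (0.86 + 0.064×25)×10⁻⁴ = 2.46×10⁻⁴ K⁻¹
Layer 2: α = (0.86 + 0.064×11)×10⁻⁴ = 1.564×10⁻⁴ K⁻¹
Layer 3: α = (0.86 + 0.064×2)×10⁻⁴ = 0.988×10⁻⁴ K⁻¹
2.46×10⁻⁴ × 1.4 × 190 = 0.065436 m
1.564×10⁻⁴ × 0.94 × 780 = 0.11467248 m
1100 × 0.71 × 0.988×10⁻⁴ = 0.0771628 m
Δh = 0.065436 + 0.11467248 + 0.0771628 = 0.25727128 m ≈ 0.257 m

0.257 m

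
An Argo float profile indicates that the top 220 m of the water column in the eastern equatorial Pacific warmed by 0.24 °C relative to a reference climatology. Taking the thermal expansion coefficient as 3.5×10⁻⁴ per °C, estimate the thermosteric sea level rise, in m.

0.0185 m

Δh = αΔT·H = 3.5×10⁻⁴ × 0.24 × 220 = 0.01848 m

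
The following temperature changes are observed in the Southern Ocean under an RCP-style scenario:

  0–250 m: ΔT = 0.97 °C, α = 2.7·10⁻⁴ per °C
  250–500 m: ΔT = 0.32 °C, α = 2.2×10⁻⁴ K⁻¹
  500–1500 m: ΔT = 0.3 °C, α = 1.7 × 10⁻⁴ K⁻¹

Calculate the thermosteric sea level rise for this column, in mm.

about 130 mm

0–250 m: 250 × 0.97 × 2.7×10⁻⁴ = 0.065475 m
250–500 m: 250 × 2.2×10⁻⁴ × 0.32 = 0.01760 m
500–1500 m: 0.3 × 1.7×10⁻⁴ × 1000 = 0.05100 m
Δh = 0.065475 + 0.01760 + 0.05100 = 0.134075 m ≈ 130 mm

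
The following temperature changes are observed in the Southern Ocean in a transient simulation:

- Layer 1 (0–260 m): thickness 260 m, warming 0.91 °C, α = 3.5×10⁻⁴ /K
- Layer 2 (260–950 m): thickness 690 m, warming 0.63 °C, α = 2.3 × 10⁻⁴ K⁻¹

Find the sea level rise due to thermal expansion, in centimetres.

about 18.3 cm

0–260 m: 3.5×10⁻⁴ × 260 × 0.91 = 0.08281 m
Layer 2: 2.3×10⁻⁴ × 0.63 × 690 = 0.099981 m
Δh = 0.08281 + 0.099981 = 0.182791 m ≈ 18.3 cm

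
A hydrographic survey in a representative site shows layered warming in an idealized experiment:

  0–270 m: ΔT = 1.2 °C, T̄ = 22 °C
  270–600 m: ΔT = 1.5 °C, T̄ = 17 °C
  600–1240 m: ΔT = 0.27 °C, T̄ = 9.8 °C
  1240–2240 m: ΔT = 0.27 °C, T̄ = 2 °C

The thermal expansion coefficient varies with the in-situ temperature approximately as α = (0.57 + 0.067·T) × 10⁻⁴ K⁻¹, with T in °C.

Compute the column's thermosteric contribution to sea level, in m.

Layer 1: α = (0.57 + 0.067×22)×10⁻⁴ = 2.044×10⁻⁴ K⁻¹
Layer 2: α = (0.57 + 0.067×17)×10⁻⁴ = 1.709×10⁻⁴ K⁻¹
Layer 3: α = (0.57 + 0.067×9.8)×10⁻⁴ = 1.2266×10⁻⁴ K⁻¹
Layer 4: α = (0.57 + 0.067×2)×10⁻⁴ = 0.704×10⁻⁴ K⁻¹
1.2 × 270 × 2.044×10⁻⁴ = 0.0662256 m
Layer 2: 330 × 1.709×10⁻⁴ × 1.5 = 0.0845955 m
0.27 × 640 × 1.2266×10⁻⁴ = 0.021195648 m
0.704×10⁻⁴ × 0.27 × 1000 = 0.019008 m
Δh = 0.0662256 + 0.0845955 + 0.021195648 + 0.019008 = 0.191024748 m

about 0.191 m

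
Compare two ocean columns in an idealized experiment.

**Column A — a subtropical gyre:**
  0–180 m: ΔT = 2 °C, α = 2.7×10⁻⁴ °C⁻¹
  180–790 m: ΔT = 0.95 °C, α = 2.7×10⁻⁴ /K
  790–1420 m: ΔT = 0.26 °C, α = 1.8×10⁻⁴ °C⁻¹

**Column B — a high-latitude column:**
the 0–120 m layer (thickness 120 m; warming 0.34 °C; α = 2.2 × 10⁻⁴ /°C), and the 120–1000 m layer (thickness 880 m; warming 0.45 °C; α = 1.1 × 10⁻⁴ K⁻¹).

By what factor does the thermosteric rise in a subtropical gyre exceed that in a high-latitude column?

≈ 5.4×

A 180 × 2 × 2.7×10⁻⁴ = 0.09720 m
A 180–790 m: 2.7×10⁻⁴ × 0.95 × 610 = 0.156465 m
A 1.8×10⁻⁴ × 0.26 × 630 = 0.029484 m
A total: 0.283149 m
B Layer 1: 2.2×10⁻⁴ × 0.34 × 120 = 0.008976 m
B 1.1×10⁻⁴ × 0.45 × 880 = 0.04356 m
B total: 0.052536 m
Ratio: 0.283149 / 0.052536 ≈ 5.390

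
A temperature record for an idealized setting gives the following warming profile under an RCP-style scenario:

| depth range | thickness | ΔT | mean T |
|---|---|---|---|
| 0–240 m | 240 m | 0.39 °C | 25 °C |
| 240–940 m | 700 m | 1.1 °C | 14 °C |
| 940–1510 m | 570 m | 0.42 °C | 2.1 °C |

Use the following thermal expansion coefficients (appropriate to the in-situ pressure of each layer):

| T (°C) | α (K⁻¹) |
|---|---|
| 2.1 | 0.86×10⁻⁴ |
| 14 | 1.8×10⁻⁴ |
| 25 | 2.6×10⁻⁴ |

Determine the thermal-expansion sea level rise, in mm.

Layer 1 at 25 °C → α = 2.6×10⁻⁴ K⁻¹
Layer 2 at 14 °C → α = 1.8×10⁻⁴ K⁻¹
Layer 3 at 2.1 °C → α = 0.86×10⁻⁴ K⁻¹
Layer 1: 0.39 × 240 × 2.6×10⁻⁴ = 0.024336 m
700 × 1.8×10⁻⁴ × 1.1 = 0.13860 m
Layer 3: 0.42 × 570 × 0.86×10⁻⁴ = 0.0205884 m
Δh = 0.024336 + 0.13860 + 0.0205884 = 0.1835244 m

180 mm of thermosteric rise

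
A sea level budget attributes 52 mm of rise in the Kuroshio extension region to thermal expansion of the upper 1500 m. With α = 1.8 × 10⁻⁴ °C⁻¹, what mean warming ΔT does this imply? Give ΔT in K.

about 0.193 K

ΔT = Δh/(αH) = 0.052 / (1.8×10⁻⁴ × 1500) ≈ 0.1926 K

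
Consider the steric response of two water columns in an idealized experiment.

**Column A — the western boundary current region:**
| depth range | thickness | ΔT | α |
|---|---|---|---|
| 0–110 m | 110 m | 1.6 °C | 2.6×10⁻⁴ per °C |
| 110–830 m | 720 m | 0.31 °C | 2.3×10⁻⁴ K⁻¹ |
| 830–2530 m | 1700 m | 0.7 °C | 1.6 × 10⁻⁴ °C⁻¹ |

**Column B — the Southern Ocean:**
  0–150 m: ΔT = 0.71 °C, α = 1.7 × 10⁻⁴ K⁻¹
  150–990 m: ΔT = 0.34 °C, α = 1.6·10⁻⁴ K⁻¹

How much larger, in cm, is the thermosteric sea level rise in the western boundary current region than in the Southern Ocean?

A 0–110 m: 1.6 × 110 × 2.6×10⁻⁴ = 0.04576 m
A Layer 2: 720 × 0.31 × 2.3×10⁻⁴ = 0.051336 m
A Layer 3: 1.6×10⁻⁴ × 0.7 × 1700 = 0.19040 m
A total: 0.287496 m
B 1.7×10⁻⁴ × 150 × 0.71 = 0.018105 m
B Layer 2: 1.6×10⁻⁴ × 840 × 0.34 = 0.045696 m
B total: 0.063801 m
Difference: 0.287496 − 0.063801 = 0.223695 m

22 cm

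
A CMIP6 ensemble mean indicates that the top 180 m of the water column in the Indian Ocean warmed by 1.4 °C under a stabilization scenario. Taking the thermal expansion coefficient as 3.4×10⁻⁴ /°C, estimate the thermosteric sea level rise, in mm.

Δh ≈ 85.7 mm

Δh = αΔT·H = 3.4×10⁻⁴ × 1.4 × 180 = 0.08568 m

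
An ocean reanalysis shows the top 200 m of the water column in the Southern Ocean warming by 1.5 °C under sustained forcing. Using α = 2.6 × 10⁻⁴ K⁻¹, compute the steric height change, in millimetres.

78.0 mm of thermosteric rise

Δh = αΔT·H = 2.6×10⁻⁴ × 1.5 × 200 = 0.07800 m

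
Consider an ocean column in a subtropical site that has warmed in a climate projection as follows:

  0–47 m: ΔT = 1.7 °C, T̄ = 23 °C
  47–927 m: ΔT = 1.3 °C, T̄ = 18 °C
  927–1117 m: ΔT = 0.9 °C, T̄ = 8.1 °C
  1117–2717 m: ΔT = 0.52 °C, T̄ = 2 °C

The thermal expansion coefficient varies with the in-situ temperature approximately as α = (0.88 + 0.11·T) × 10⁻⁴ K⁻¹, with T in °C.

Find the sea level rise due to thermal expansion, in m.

Layer 1: α = (0.88 + 0.11×23)×10⁻⁴ = 3.41×10⁻⁴ K⁻¹
Layer 2: α = (0.88 + 0.11×18)×10⁻⁴ = 2.86×10⁻⁴ K⁻¹
Layer 3: α = (0.88 + 0.11×8.1)×10⁻⁴ = 1.771×10⁻⁴ K⁻¹
Layer 4: α = (0.88 + 0.11×2)×10⁻⁴ = 1.1×10⁻⁴ K⁻¹
0–47 m: 3.41×10⁻⁴ × 1.7 × 47 = 0.0272459 m
2.86×10⁻⁴ × 1.3 × 880 = 0.327184 m
Layer 3: 190 × 1.771×10⁻⁴ × 0.9 = 0.0302841 m
Layer 4: 0.52 × 1600 × 1.1×10⁻⁴ = 0.09152 m
Δh = 0.0272459 + 0.327184 + 0.0302841 + 0.09152 = 0.476234 m

about 0.476 m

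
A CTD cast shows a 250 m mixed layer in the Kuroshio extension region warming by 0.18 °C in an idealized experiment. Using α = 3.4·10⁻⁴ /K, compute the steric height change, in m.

about 0.0153 m

Δh = αΔT·H = 3.4×10⁻⁴ × 0.18 × 250 = 0.01530 m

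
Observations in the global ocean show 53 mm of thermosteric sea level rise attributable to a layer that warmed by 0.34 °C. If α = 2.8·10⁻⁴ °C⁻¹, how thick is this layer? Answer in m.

H = Δh/(αΔT) = 0.053 / (2.8×10⁻⁴ × 0.34) ≈ 556.7 m

H ≈ 560 m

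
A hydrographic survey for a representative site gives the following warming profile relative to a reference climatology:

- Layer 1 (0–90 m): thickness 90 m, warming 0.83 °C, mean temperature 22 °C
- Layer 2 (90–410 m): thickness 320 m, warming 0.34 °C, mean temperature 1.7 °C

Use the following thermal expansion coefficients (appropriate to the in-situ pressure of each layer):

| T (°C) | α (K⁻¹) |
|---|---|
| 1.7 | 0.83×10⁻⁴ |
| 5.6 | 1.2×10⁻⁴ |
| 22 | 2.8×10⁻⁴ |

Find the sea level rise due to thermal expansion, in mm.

Layer 1 at 22 °C → α = 2.8×10⁻⁴ K⁻¹
Layer 2 at 1.7 °C → α = 0.83×10⁻⁴ K⁻¹
0.83 × 2.8×10⁻⁴ × 90 = 0.020916 m
90–410 m: 0.34 × 320 × 0.83×10⁻⁴ = 0.0090304 m
Δh = 0.020916 + 0.0090304 = 0.0299464 m ≈ 30 mm

about 30 mm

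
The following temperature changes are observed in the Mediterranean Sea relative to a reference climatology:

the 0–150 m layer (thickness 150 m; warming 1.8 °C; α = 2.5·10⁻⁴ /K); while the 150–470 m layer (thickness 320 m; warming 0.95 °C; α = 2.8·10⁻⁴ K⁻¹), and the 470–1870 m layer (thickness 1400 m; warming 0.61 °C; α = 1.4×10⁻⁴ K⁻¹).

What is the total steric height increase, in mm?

Δh ≈ 270 mm

Layer 1: 150 × 2.5×10⁻⁴ × 1.8 = 0.06750 m
150–470 m: 320 × 0.95 × 2.8×10⁻⁴ = 0.08512 m
470–1870 m: 0.61 × 1.4×10⁻⁴ × 1400 = 0.11956 m
Δh = 0.06750 + 0.08512 + 0.11956 = 0.27218 m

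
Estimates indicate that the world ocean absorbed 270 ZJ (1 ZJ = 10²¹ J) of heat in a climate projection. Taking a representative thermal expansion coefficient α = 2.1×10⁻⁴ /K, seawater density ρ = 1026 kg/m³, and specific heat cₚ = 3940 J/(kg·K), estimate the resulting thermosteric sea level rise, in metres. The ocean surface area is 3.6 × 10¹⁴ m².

0.0390 m of thermosteric rise

Per unit area: Q = 270×10²¹ / (3.6×10¹⁴) = 7.5×10⁸ J/m²
Δh = αQ/(ρcₚ) = 2.1×10⁻⁴ × 7.5×10⁸ / (1026 × 3940) ≈ 0.038962 m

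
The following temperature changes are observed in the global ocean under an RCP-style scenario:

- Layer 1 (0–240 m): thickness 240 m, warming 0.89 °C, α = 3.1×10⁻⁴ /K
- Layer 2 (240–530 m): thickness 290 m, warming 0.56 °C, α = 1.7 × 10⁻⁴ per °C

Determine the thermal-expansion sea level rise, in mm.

Δh = 93.8 mm

0–240 m: 240 × 3.1×10⁻⁴ × 0.89 = 0.066216 m
Layer 2: 290 × 0.56 × 1.7×10⁻⁴ = 0.027608 m
Δh = 0.066216 + 0.027608 = 0.093824 m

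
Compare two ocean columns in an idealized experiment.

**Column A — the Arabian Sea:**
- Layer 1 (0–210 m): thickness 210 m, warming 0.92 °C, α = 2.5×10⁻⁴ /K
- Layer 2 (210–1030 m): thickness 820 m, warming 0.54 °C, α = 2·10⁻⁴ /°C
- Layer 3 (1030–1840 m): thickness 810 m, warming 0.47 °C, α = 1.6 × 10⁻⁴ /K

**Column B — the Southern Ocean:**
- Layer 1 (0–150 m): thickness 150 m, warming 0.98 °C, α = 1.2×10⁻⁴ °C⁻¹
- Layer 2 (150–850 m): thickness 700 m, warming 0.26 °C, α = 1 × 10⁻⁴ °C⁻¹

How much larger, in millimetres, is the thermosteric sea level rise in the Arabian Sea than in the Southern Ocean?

A Layer 1: 2.5×10⁻⁴ × 0.92 × 210 = 0.04830 m
A Layer 2: 820 × 2×10⁻⁴ × 0.54 = 0.08856 m
A 1030–1840 m: 810 × 1.6×10⁻⁴ × 0.47 = 0.060912 m
A total: 0.197772 m
B 150 × 1.2×10⁻⁴ × 0.98 = 0.01764 m
B 150–850 m: 0.26 × 1×10⁻⁴ × 700 = 0.01820 m
B total: 0.03584 m
Difference: 0.197772 − 0.03584 = 0.161932 m

160 mm larger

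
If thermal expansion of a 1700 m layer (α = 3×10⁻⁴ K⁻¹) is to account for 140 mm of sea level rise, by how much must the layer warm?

about 0.275 K

ΔT = Δh/(αH) = 0.14 / (3×10⁻⁴ × 1700) ≈ 0.2745 K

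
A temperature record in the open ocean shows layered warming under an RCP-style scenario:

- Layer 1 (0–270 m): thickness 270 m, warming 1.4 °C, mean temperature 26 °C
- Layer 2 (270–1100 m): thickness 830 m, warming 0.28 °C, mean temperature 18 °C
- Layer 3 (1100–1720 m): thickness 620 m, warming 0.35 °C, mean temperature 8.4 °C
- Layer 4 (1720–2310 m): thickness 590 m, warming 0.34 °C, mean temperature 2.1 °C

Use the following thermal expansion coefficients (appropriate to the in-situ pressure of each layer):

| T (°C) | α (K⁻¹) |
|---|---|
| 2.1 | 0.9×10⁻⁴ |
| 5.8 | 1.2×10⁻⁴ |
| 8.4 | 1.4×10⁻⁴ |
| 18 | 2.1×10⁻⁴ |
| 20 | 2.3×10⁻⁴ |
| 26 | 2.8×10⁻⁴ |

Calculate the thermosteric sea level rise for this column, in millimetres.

Layer 1 at 26 °C → α = 2.8×10⁻⁴ K⁻¹
Layer 2 at 18 °C → α = 2.1×10⁻⁴ K⁻¹
Layer 3 at 8.4 °C → α = 1.4×10⁻⁴ K⁻¹
Layer 4 at 2.1 °C → α = 0.9×10⁻⁴ K⁻¹
0–270 m: 1.4 × 270 × 2.8×10⁻⁴ = 0.10584 m
830 × 2.1×10⁻⁴ × 0.28 = 0.048804 m
620 × 0.35 × 1.4×10⁻⁴ = 0.03038 m
0.34 × 590 × 0.9×10⁻⁴ = 0.018054 m
Δh = 0.10584 + 0.048804 + 0.03038 + 0.018054 = 0.203078 m ≈ 200 mm

200 mm of thermosteric rise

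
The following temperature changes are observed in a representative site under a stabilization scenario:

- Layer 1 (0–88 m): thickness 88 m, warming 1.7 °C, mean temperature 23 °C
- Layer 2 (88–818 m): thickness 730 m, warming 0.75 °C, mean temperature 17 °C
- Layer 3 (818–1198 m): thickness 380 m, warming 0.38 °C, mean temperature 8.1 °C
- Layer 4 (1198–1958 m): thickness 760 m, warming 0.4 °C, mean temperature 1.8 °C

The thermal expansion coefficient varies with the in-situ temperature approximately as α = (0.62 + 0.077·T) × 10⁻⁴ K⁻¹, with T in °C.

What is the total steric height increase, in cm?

Layer 1: α = (0.62 + 0.077×23)×10⁻⁴ = 2.391×10⁻⁴ K⁻¹
Layer 2: α = (0.62 + 0.077×17)×10⁻⁴ = 1.929×10⁻⁴ K⁻¹
Layer 3: α = (0.62 + 0.077×8.1)×10⁻⁴ = 1.2437×10⁻⁴ K⁻¹
Layer 4: α = (0.62 + 0.077×1.8)×10⁻⁴ = 0.7586×10⁻⁴ K⁻¹
88 × 2.391×10⁻⁴ × 1.7 = 0.03576936 m
Layer 2: 1.929×10⁻⁴ × 730 × 0.75 = 0.10561275 m
818–1198 m: 1.2437×10⁻⁴ × 0.38 × 380 = 0.017959028 m
Layer 4: 0.7586×10⁻⁴ × 760 × 0.4 = 0.02306144 m
Δh = 0.03576936 + 0.10561275 + 0.017959028 + 0.02306144 = 0.182402578 m

18 cm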